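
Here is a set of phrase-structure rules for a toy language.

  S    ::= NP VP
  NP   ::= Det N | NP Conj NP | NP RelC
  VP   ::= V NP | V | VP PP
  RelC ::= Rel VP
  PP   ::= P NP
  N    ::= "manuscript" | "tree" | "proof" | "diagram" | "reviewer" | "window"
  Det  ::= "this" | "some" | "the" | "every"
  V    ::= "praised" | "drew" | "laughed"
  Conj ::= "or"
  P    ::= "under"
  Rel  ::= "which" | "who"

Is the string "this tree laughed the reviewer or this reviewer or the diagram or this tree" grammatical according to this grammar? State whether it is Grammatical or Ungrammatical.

S
  NP
    Det: this
    N: tree
  VP
    V: laughed
    NP
      NP
        Det: the
        N: reviewer
      Conj: or
      NP
        NP
          Det: this
          N: reviewer
        Conj: or
        NP
          NP
            Det: the
            N: diagram
          Conj: or
          NP
            Det: this
            N: tree
Every word is introduced by a lexical rule and the phrasal rules combine the resulting categories into a single S.

Grammatical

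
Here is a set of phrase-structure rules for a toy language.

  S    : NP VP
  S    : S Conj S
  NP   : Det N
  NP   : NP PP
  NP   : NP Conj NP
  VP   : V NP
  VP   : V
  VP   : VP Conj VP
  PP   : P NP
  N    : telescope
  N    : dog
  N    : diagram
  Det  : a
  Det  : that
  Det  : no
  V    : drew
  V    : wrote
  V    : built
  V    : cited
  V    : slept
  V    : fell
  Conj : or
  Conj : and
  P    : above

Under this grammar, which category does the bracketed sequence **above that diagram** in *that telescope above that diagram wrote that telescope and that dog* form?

PP

[S [NP [NP [Det that] [N telescope]] [PP [P above] [NP [Det that] [N diagram]]]] [VP [V wrote] [NP [NP [Det that] [N telescope]] [Conj and] [NP [Det that] [N dog]]]]]
The span 'above that diagram' is the PP node built by PP → P NP.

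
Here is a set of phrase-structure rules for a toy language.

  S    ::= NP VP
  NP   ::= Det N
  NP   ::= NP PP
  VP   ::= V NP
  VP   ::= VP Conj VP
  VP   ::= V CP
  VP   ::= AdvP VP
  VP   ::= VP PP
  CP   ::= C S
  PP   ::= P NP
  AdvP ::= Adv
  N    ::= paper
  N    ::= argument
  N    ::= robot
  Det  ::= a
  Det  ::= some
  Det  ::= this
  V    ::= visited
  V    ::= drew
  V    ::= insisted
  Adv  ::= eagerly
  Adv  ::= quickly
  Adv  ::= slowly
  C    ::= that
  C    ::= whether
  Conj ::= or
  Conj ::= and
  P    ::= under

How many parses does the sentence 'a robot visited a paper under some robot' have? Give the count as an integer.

The two bracketings:
[S [NP [Det a] [N robot]] [VP [V visited] [NP [NP [Det a] [N paper]] [PP [P under] [NP [Det some] [N robot]]]]]]
[S [NP [Det a] [N robot]] [VP [VP [V visited] [NP [Det a] [N paper]]] [PP [P under] [NP [Det some] [N robot]]]]]
The difference turns on whether NP → NP PP is used at the relevant span, versus an alternative expansion of NP.

2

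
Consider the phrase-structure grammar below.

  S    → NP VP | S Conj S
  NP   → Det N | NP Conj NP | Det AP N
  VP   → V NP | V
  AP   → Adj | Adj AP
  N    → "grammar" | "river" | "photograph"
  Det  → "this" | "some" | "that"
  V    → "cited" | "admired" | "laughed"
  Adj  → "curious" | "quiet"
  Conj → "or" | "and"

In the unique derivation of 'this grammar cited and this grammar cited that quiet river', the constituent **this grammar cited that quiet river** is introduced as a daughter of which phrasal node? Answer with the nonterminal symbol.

S

S
  S
    NP
      Det: this
      N: grammar
    VP
      V: cited
  Conj: and
  S
    NP
      Det: this
      N: grammar
    VP
      V: cited
      NP
        Det: that
        AP
          Adj: quiet
        N: river
The span 'this grammar cited that quiet river' is the S node built by S → NP VP.
Its mother is the S built by S → S Conj S.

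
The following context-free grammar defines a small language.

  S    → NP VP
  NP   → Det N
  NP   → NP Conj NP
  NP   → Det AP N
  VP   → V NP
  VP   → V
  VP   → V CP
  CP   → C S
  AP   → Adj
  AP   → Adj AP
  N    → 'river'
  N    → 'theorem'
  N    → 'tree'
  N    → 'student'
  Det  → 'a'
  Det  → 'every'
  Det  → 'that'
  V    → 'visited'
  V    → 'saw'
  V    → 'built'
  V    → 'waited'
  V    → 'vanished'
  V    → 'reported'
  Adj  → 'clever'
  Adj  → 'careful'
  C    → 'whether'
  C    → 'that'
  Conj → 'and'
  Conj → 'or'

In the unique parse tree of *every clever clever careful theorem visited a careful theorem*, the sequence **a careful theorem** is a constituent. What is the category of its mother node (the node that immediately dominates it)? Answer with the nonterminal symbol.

VP

S
  NP
    Det: every
    AP
      Adj: clever
      AP
        Adj: clever
        AP
          Adj: careful
    N: theorem
  VP
    V: visited
    NP
      Det: a
      AP
        Adj: careful
      N: theorem
The span 'a careful theorem' is the NP node built by NP → Det AP N.
Its mother is the VP built by VP → V NP.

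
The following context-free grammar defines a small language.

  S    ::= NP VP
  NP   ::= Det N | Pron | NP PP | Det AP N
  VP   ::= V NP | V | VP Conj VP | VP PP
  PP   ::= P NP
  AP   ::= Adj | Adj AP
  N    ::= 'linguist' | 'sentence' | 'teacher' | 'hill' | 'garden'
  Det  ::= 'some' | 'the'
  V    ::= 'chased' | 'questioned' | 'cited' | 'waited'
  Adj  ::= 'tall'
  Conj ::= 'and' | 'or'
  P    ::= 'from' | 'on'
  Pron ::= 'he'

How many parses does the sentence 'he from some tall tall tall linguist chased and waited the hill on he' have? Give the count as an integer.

Two of the 3 distinct bracketings:
[S [NP [NP [Pron he]] [PP [P from] [NP [Det some] [AP [Adj tall] [AP [Adj tall] [AP [Adj tall]]]] [N linguist]]]] [VP [VP [V chased]] [Conj and] [VP [V waited] [NP [NP [Det the] [N hill]] [PP [P on] [NP [Pron he]]]]]]]
[S [NP [NP [Pron he]] [PP [P from] [NP [Det some] [AP [Adj tall] [AP [Adj tall] [AP [Adj tall]]]] [N linguist]]]] [VP [VP [V chased]] [Conj and] [VP [VP [V waited] [NP [Det the] [N hill]]] [PP [P on] [NP [Pron he]]]]]]
The difference turns on whether VP → VP PP is used at the relevant span, versus an alternative expansion of VP.

3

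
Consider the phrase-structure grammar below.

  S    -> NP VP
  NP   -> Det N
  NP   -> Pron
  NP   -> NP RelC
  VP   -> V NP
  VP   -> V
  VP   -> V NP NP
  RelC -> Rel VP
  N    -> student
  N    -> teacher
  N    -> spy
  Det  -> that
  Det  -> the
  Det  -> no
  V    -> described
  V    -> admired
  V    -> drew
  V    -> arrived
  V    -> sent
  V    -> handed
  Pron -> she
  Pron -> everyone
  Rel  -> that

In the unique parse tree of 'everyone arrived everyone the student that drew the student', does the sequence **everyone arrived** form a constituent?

[S [NP [Pron everyone]] [VP [V arrived] [NP [Pron everyone]] [NP [NP [Det the] [N student]] [RelC [Rel that] [VP [V drew] [NP [Det the] [N student]]]]]]]
The smallest constituent containing 'everyone arrived' is the S spanning 'everyone arrived everyone the student that drew the student'; no single node in the tree dominates exactly the given words.

No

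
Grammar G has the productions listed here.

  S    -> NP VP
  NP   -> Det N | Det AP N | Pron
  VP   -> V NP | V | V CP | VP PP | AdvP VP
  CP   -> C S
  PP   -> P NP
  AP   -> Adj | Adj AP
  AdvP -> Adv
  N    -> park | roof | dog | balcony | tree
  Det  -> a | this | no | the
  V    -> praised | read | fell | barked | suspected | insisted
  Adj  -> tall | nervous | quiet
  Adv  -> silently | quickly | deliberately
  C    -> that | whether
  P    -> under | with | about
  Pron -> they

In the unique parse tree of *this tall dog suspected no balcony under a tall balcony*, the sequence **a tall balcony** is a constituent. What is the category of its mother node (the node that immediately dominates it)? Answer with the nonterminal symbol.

PP

[S [NP [Det this] [AP [Adj tall]] [N dog]] [VP [VP [V suspected] [NP [Det no] [N balcony]]] [PP [P under] [NP [Det a] [AP [Adj tall]] [N balcony]]]]]
The span 'a tall balcony' is the NP node built by NP → Det AP N.
Its mother is the PP built by PP → P NP.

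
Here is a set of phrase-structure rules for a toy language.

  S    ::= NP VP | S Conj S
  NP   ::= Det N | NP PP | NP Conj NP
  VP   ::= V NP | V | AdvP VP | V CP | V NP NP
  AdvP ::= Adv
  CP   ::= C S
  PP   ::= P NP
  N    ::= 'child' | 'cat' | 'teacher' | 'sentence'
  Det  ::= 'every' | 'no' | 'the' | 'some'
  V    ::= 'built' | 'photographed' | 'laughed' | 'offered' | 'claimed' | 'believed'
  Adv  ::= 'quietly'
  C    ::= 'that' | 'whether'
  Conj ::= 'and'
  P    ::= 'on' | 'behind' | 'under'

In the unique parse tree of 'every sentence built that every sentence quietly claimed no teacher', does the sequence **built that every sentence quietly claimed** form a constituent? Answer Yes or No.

No

[S [NP [Det every] [N sentence]] [VP [V built] [CP [C that] [S [NP [Det every] [N sentence]] [VP [AdvP [Adv quietly]] [VP [V claimed] [NP [Det no] [N teacher]]]]]]]]
The smallest constituent containing 'built that every sentence quietly claimed' is the VP spanning 'built that every sentence quietly claimed no teacher'; no single node in the tree dominates exactly the given words.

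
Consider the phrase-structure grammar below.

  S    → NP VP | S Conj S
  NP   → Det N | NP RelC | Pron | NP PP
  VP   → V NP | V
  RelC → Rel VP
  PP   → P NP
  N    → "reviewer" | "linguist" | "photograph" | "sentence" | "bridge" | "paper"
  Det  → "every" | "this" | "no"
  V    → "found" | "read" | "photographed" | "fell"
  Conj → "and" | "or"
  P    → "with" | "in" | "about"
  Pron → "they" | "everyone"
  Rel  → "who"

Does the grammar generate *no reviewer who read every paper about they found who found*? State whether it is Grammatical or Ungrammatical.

For S → NP VP, every NP-prefix leaves a non-VP remainder: after 'no reviewer' the remainder is not a VP; after 'no reviewer who read' the remainder is not a VP; after 'no reviewer who read every paper' the remainder is not a VP (and 1 more). The alternative S rule S → S Conj S likewise has no satisfying split.

Ungrammatical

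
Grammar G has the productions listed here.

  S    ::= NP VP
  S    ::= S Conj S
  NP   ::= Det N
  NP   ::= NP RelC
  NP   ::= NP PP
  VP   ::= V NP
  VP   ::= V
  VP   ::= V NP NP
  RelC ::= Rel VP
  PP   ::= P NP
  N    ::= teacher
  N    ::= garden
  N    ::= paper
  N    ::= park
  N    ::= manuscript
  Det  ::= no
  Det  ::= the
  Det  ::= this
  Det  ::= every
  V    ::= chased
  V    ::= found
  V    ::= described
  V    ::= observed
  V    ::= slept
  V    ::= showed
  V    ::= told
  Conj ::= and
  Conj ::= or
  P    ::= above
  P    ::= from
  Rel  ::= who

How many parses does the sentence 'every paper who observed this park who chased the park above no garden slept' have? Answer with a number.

7

Two of the 7 distinct bracketings:
[S [NP [NP [Det every] [N paper]] [RelC [Rel who] [VP [V observed] [NP [NP [Det this] [N park]] [RelC [Rel who] [VP [V chased] [NP [NP [Det the] [N park]] [PP [P above] [NP [Det no] [N garden]]]]]]]]]] [VP [V slept]]]
[S [NP [NP [Det every] [N paper]] [RelC [Rel who] [VP [V observed] [NP [NP [NP [Det this] [N park]] [RelC [Rel who] [VP [V chased] [NP [Det the] [N park]]]]] [PP [P above] [NP [Det no] [N garden]]]]]]] [VP [V slept]]]
The trees differ in how a recursive rule is bracketed over the same span.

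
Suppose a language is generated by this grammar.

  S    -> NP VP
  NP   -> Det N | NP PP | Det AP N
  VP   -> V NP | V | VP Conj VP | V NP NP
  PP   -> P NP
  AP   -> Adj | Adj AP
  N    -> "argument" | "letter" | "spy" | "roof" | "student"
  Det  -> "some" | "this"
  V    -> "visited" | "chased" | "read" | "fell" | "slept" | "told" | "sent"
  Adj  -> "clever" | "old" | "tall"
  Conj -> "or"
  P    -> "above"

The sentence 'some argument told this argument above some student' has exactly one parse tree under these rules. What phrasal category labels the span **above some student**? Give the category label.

S
  NP
    Det: some
    N: argument
  VP
    V: told
    NP
      NP
        Det: this
        N: argument
      PP
        P: above
        NP
          Det: some
          N: student
The span 'above some student' is the PP node built by PP → P NP.

PP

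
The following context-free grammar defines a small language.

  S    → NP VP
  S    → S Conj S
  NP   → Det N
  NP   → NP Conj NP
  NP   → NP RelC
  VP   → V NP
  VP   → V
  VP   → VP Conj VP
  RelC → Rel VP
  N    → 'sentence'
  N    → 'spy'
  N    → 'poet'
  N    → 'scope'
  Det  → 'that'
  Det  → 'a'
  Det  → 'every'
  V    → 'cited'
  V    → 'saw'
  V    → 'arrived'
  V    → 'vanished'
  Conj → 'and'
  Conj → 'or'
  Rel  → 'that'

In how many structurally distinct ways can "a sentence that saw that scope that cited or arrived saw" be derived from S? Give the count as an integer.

Two of the 3 distinct bracketings:
[S [NP [NP [Det a] [N sentence]] [RelC [Rel that] [VP [V saw] [NP [NP [Det that] [N scope]] [RelC [Rel that] [VP [VP [V cited]] [Conj or] [VP [V arrived]]]]]]]] [VP [V saw]]]
[S [NP [NP [Det a] [N sentence]] [RelC [Rel that] [VP [VP [V saw] [NP [NP [Det that] [N scope]] [RelC [Rel that] [VP [V cited]]]]] [Conj or] [VP [V arrived]]]]] [VP [V saw]]]
The trees differ in how a recursive rule is bracketed over the same span.

3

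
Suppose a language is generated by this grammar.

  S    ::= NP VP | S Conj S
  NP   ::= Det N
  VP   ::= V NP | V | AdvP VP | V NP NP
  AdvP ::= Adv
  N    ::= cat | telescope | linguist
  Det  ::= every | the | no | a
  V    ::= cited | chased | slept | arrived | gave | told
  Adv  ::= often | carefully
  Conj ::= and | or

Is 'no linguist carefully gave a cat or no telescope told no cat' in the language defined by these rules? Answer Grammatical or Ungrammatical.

[S [S [NP [Det no] [N linguist]] [VP [AdvP [Adv carefully]] [VP [V gave] [NP [Det a] [N cat]]]]] [Conj or] [S [NP [Det no] [N telescope]] [VP [V told] [NP [Det no] [N cat]]]]]
Each bracket corresponds to one application of a listed rule, so the string is derivable from S.

Grammatical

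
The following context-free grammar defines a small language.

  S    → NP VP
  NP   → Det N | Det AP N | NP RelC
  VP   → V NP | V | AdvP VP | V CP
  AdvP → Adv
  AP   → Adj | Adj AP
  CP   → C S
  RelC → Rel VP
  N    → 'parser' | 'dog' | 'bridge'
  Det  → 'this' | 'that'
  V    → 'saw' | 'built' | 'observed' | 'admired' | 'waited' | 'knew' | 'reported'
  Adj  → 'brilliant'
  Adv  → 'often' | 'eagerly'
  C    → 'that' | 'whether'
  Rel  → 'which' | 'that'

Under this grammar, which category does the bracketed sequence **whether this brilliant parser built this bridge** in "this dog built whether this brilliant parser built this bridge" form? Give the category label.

CP

S
  NP
    Det: this
    N: dog
  VP
    V: built
    CP
      C: whether
      S
        NP
          Det: this
          AP
            Adj: brilliant
          N: parser
        VP
          V: built
          NP
            Det: this
            N: bridge
The span 'whether this brilliant parser built this bridge' is the CP node built by CP → C S.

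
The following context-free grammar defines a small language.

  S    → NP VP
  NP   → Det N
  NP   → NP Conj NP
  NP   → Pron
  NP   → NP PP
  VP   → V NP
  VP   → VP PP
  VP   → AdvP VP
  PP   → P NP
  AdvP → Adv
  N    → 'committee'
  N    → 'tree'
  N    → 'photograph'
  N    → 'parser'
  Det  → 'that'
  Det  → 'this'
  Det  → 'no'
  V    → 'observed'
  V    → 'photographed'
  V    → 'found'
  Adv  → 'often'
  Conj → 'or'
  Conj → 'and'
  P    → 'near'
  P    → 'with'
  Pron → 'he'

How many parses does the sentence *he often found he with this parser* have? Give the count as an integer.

Two of the 3 distinct bracketings:
[S [NP [Pron he]] [VP [VP [AdvP [Adv often]] [VP [V found] [NP [Pron he]]]] [PP [P with] [NP [Det this] [N parser]]]]]
[S [NP [Pron he]] [VP [AdvP [Adv often]] [VP [V found] [NP [NP [Pron he]] [PP [P with] [NP [Det this] [N parser]]]]]]]
The difference turns on whether NP → NP PP is used at the relevant span, versus an alternative expansion of NP.

3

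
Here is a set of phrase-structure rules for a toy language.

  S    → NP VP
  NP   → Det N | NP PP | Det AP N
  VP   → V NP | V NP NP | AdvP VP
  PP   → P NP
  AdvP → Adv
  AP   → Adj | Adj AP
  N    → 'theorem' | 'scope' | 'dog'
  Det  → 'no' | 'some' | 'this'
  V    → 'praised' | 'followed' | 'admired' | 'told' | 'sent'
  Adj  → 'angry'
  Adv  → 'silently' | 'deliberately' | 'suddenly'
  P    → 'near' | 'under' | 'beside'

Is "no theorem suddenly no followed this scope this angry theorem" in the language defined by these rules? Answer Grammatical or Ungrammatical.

Ungrammatical

An Adv word can never sit immediately before a Det word in any string this grammar generates, so the substring 'suddenly no' rules out a derivation.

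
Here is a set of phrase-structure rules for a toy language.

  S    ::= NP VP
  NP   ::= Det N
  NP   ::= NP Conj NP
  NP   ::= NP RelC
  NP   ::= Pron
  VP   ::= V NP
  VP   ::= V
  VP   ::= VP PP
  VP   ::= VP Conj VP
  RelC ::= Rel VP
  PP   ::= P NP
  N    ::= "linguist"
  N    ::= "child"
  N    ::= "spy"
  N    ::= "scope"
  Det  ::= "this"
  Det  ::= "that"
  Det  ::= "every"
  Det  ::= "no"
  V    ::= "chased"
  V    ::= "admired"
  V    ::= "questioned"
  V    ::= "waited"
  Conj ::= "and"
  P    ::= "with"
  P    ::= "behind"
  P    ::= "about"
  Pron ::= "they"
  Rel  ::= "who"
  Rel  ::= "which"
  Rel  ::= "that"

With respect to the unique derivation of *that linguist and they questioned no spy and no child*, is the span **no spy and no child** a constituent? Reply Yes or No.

[S [NP [NP [Det that] [N linguist]] [Conj and] [NP [Pron they]]] [VP [V questioned] [NP [NP [Det no] [N spy]] [Conj and] [NP [Det no] [N child]]]]]
The words 'no spy and no child' are exhaustively dominated by a single NP node (built by NP → NP Conj NP), so they form a constituent.

Yes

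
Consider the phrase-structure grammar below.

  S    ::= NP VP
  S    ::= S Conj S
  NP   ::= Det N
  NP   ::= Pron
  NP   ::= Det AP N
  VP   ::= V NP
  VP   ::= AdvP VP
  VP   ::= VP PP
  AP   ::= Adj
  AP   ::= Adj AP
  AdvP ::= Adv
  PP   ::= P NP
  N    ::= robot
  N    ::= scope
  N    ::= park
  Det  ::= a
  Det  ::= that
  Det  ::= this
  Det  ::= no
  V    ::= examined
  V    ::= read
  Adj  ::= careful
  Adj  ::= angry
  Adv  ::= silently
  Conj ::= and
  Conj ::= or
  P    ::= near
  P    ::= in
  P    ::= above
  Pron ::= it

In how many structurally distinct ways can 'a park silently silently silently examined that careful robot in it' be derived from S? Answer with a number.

4

Two of the 4 distinct bracketings:
[S [NP [Det a] [N park]] [VP [AdvP [Adv silently]] [VP [AdvP [Adv silently]] [VP [AdvP [Adv silently]] [VP [VP [V examined] [NP [Det that] [AP [Adj careful]] [N robot]]] [PP [P in] [NP [Pron it]]]]]]]]
[S [NP [Det a] [N park]] [VP [AdvP [Adv silently]] [VP [AdvP [Adv silently]] [VP [VP [AdvP [Adv silently]] [VP [V examined] [NP [Det that] [AP [Adj careful]] [N robot]]]] [PP [P in] [NP [Pron it]]]]]]]
The trees differ in how a recursive rule is bracketed over the same span.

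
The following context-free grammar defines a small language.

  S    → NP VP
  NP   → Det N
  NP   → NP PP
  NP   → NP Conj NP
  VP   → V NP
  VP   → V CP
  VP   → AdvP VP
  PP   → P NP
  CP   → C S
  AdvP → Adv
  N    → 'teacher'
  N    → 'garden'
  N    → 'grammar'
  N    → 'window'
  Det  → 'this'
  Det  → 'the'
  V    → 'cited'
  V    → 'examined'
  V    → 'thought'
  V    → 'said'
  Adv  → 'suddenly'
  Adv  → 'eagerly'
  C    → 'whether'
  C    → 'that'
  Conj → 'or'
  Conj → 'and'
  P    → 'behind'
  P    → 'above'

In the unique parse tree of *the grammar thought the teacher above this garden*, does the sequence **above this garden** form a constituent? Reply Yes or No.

[S [NP [Det the] [N grammar]] [VP [V thought] [NP [NP [Det the] [N teacher]] [PP [P above] [NP [Det this] [N garden]]]]]]
The words 'above this garden' are exhaustively dominated by a single PP node (built by PP → P NP), so they form a constituent.

Yes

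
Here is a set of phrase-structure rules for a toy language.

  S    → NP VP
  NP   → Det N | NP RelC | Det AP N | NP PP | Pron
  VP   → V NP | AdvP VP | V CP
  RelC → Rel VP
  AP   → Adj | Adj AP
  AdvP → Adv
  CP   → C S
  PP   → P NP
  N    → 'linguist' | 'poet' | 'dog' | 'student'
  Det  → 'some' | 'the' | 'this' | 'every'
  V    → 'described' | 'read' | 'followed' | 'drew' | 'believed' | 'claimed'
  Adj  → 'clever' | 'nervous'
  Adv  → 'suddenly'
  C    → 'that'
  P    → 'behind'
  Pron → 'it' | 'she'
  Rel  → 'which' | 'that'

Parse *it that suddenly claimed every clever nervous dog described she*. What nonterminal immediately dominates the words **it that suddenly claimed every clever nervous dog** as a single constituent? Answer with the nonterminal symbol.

NP

S
  NP
    NP
      Pron: it
    RelC
      Rel: that
      VP
        AdvP
          Adv: suddenly
        VP
          V: claimed
          NP
            Det: every
            AP
              Adj: clever
              AP
                Adj: nervous
            N: dog
  VP
    V: described
    NP
      Pron: she
The span 'it that suddenly claimed every clever nervous dog' is the NP node built by NP → NP RelC.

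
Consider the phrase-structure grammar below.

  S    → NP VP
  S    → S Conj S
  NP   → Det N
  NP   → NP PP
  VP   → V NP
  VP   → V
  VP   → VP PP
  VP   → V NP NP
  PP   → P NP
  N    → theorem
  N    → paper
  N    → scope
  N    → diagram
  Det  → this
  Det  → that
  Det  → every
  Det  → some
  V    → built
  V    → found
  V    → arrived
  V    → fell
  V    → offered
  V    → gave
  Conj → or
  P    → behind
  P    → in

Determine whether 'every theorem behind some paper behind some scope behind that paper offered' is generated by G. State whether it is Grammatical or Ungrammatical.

S
  NP
    NP
      Det: every
      N: theorem
    PP
      P: behind
      NP
        NP
          Det: some
          N: paper
        PP
          P: behind
          NP
            NP
              Det: some
              N: scope
            PP
              P: behind
              NP
                Det: that
                N: paper
  VP
    V: offered
Each bracket corresponds to one application of a listed rule, so the string is derivable from S.

Grammatical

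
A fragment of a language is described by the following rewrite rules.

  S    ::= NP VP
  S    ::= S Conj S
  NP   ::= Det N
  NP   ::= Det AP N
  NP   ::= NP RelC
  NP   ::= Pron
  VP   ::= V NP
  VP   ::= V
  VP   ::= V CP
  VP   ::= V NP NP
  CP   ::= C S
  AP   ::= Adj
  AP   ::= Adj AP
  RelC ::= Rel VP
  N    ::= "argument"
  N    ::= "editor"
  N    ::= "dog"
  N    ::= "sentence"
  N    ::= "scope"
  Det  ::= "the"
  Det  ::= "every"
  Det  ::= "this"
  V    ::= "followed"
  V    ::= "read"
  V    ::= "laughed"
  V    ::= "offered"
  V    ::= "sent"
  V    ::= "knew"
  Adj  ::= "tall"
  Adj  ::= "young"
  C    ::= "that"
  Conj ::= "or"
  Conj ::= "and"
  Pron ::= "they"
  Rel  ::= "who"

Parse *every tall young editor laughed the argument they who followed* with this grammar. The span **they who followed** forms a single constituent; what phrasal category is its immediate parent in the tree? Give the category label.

VP

S
  NP
    Det: every
    AP
      Adj: tall
      AP
        Adj: young
    N: editor
  VP
    V: laughed
    NP
      Det: the
      N: argument
    NP
      NP
        Pron: they
      RelC
        Rel: who
        VP
          V: followed
The span 'they who followed' is the NP node built by NP → NP RelC.
Its mother is the VP built by VP → V NP NP.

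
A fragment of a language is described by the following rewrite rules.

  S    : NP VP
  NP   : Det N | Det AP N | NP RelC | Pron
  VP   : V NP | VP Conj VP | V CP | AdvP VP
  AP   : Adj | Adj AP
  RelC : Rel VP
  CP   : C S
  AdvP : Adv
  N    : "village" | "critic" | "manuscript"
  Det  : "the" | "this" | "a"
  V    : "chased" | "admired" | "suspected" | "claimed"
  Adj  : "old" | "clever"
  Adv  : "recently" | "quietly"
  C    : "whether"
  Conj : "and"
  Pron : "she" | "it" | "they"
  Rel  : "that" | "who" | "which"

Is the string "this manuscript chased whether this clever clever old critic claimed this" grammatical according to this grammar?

Ungrammatical

For S → NP VP, the only prefix that parses as NP is 'this manuscript', but the remainder 'chased whether this clever clever old critic claimed this' is not a VP under these rules.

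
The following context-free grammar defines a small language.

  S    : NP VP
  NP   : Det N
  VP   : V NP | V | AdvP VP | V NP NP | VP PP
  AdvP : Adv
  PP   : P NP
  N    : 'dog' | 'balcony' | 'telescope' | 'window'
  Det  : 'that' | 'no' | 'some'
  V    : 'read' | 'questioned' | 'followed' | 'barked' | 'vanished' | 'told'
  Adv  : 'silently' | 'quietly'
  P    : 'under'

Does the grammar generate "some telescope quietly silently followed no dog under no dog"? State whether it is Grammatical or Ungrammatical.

Grammatical

S
  NP
    Det: some
    N: telescope
  VP
    AdvP
      Adv: quietly
    VP
      AdvP
        Adv: silently
      VP
        VP
          V: followed
          NP
            Det: no
            N: dog
        PP
          P: under
          NP
            Det: no
            N: dog
Each bracket corresponds to one application of a listed rule, so the string is derivable from S.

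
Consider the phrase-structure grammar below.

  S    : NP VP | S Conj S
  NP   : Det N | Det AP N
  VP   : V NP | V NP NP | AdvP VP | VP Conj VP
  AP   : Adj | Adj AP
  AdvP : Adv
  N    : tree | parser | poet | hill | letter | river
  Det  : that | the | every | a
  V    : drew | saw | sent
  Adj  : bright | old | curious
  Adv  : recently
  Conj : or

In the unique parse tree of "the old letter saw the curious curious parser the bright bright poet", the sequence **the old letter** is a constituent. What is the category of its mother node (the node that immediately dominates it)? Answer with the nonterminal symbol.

S

[S [NP [Det the] [AP [Adj old]] [N letter]] [VP [V saw] [NP [Det the] [AP [Adj curious] [AP [Adj curious]]] [N parser]] [NP [Det the] [AP [Adj bright] [AP [Adj bright]]] [N poet]]]]
The span 'the old letter' is the NP node built by NP → Det AP N.
Its mother is the S built by S → NP VP.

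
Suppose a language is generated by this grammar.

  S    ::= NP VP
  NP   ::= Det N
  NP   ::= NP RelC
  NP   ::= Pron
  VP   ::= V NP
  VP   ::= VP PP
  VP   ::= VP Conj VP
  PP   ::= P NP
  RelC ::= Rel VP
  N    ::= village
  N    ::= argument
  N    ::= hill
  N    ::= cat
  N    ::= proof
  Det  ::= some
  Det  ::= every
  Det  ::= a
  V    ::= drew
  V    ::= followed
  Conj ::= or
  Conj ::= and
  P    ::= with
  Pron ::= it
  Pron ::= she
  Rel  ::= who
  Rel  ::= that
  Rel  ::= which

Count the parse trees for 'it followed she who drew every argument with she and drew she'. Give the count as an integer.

3

Two of the 3 distinct bracketings:
[S [NP [Pron it]] [VP [V followed] [NP [NP [Pron she]] [RelC [Rel who] [VP [VP [VP [V drew] [NP [Det every] [N argument]]] [PP [P with] [NP [Pron she]]]] [Conj and] [VP [V drew] [NP [Pron she]]]]]]]]
[S [NP [Pron it]] [VP [VP [V followed] [NP [NP [Pron she]] [RelC [Rel who] [VP [VP [V drew] [NP [Det every] [N argument]]] [PP [P with] [NP [Pron she]]]]]]] [Conj and] [VP [V drew] [NP [Pron she]]]]]
The trees differ in how a recursive rule is bracketed over the same span.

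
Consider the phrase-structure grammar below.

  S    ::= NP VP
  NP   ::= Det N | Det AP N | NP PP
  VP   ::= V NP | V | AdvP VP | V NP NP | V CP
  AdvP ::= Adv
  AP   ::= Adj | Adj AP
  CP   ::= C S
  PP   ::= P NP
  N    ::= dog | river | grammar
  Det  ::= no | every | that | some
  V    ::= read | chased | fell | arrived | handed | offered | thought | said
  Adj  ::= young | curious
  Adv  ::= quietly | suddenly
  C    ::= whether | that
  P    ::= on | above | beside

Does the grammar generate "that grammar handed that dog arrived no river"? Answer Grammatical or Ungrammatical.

For S → NP VP, the only prefix that parses as NP is 'that grammar', but the remainder 'handed that dog arrived no river' is not a VP under these rules.

Ungrammatical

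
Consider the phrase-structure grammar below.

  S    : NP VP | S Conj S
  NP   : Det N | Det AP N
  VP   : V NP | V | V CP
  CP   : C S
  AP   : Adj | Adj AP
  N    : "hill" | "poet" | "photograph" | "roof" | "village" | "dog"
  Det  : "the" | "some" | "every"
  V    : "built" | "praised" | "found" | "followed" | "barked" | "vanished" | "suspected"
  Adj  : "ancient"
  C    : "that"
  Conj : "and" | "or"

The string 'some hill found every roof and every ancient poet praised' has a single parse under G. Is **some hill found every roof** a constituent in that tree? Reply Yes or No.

[S [S [NP [Det some] [N hill]] [VP [V found] [NP [Det every] [N roof]]]] [Conj and] [S [NP [Det every] [AP [Adj ancient]] [N poet]] [VP [V praised]]]]
The words 'some hill found every roof' are exhaustively dominated by a single S node (built by S → NP VP), so they form a constituent.

Yes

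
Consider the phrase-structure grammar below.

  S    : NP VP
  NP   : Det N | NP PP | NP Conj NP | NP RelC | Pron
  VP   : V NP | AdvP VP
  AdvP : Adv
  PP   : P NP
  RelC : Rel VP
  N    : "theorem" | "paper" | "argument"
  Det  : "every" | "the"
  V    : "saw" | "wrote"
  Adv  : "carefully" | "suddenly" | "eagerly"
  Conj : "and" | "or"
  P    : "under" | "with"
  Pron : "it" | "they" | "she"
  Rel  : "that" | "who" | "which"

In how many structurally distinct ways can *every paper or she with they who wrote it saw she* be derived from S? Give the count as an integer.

5

Two of the 5 distinct bracketings:
[S [NP [NP [NP [Det every] [N paper]] [Conj or] [NP [Pron she]]] [PP [P with] [NP [NP [Pron they]] [RelC [Rel who] [VP [V wrote] [NP [Pron it]]]]]]] [VP [V saw] [NP [Pron she]]]]
[S [NP [NP [Det every] [N paper]] [Conj or] [NP [NP [Pron she]] [PP [P with] [NP [NP [Pron they]] [RelC [Rel who] [VP [V wrote] [NP [Pron it]]]]]]]] [VP [V saw] [NP [Pron she]]]]
The trees differ in how a recursive rule is bracketed over the same span.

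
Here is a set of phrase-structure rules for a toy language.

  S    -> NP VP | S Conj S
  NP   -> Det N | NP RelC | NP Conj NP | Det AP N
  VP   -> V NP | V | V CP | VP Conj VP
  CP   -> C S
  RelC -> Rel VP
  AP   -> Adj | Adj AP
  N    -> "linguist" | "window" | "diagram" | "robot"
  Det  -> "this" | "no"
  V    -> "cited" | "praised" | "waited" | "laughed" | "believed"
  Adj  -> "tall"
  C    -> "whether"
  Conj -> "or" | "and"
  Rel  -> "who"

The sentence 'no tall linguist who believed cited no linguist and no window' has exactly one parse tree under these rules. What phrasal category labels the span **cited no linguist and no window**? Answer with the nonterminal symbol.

VP

S
  NP
    NP
      Det: no
      AP
        Adj: tall
      N: linguist
    RelC
      Rel: who
      VP
        V: believed
  VP
    V: cited
    NP
      NP
        Det: no
        N: linguist
      Conj: and
      NP
        Det: no
        N: window
The span 'cited no linguist and no window' is the VP node built by VP → V NP.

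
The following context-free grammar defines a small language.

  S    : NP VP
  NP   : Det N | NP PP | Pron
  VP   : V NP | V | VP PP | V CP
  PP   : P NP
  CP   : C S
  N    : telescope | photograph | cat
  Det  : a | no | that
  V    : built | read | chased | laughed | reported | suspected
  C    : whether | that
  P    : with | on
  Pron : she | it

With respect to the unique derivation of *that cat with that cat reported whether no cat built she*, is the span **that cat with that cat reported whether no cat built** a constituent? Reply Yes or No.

[S [NP [NP [Det that] [N cat]] [PP [P with] [NP [Det that] [N cat]]]] [VP [V reported] [CP [C whether] [S [NP [Det no] [N cat]] [VP [V built] [NP [Pron she]]]]]]]
The smallest constituent containing 'that cat with that cat reported whether no cat built' is the S spanning 'that cat with that cat reported whether no cat built she'; no single node in the tree dominates exactly the given words.

No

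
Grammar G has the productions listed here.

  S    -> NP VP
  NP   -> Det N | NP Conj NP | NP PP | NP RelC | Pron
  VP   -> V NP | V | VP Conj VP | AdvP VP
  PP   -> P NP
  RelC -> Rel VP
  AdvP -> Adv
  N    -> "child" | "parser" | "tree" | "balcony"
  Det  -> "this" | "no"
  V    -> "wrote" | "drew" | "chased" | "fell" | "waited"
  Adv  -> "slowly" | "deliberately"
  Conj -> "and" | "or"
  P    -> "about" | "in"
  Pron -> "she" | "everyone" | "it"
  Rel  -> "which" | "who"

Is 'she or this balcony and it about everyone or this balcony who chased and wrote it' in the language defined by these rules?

Ungrammatical

For S → NP VP, every NP-prefix leaves a non-VP remainder: after 'she' the remainder is not a VP; after 'she or this balcony' the remainder is not a VP; after 'she or this balcony and it' the remainder is not a VP (and 4 more).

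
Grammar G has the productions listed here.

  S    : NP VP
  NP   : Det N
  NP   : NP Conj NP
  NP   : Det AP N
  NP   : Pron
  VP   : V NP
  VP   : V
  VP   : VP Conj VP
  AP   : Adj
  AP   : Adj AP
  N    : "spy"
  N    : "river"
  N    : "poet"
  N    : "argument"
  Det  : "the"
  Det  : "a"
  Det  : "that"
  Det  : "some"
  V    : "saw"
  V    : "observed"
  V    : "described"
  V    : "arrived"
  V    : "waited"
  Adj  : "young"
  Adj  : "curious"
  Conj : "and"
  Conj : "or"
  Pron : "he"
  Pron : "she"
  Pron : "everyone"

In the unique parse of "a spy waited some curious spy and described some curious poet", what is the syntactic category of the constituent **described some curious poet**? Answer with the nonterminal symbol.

VP

[S [NP [Det a] [N spy]] [VP [VP [V waited] [NP [Det some] [AP [Adj curious]] [N spy]]] [Conj and] [VP [V described] [NP [Det some] [AP [Adj curious]] [N poet]]]]]
The span 'described some curious poet' is the VP node built by VP → V NP.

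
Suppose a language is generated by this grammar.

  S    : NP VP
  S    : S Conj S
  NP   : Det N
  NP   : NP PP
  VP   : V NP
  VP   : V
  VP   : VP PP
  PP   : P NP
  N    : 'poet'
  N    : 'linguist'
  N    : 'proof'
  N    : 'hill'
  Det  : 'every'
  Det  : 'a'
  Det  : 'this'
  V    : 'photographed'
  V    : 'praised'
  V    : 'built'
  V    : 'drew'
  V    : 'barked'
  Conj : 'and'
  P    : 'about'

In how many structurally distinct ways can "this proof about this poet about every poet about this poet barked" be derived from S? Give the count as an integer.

5

Two of the 5 distinct bracketings:
[S [NP [NP [Det this] [N proof]] [PP [P about] [NP [NP [Det this] [N poet]] [PP [P about] [NP [NP [Det every] [N poet]] [PP [P about] [NP [Det this] [N poet]]]]]]]] [VP [V barked]]]
[S [NP [NP [Det this] [N proof]] [PP [P about] [NP [NP [NP [Det this] [N poet]] [PP [P about] [NP [Det every] [N poet]]]] [PP [P about] [NP [Det this] [N poet]]]]]] [VP [V barked]]]
The trees differ in how a recursive rule is bracketed over the same span.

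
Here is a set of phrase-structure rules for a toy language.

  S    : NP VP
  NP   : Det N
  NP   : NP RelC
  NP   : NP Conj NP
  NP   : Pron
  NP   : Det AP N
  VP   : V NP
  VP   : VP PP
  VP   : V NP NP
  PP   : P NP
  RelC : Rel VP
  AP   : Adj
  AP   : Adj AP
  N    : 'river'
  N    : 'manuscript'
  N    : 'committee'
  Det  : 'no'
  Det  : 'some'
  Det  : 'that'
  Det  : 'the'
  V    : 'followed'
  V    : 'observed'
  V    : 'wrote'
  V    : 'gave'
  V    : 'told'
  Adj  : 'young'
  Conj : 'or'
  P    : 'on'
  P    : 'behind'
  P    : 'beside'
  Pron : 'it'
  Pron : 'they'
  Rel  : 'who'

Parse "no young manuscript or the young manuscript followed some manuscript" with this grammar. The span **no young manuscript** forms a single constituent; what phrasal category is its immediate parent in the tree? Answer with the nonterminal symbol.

NP

S
  NP
    NP
      Det: no
      AP
        Adj: young
      N: manuscript
    Conj: or
    NP
      Det: the
      AP
        Adj: young
      N: manuscript
  VP
    V: followed
    NP
      Det: some
      N: manuscript
The span 'no young manuscript' is the NP node built by NP → Det AP N.
Its mother is the NP built by NP → NP Conj NP.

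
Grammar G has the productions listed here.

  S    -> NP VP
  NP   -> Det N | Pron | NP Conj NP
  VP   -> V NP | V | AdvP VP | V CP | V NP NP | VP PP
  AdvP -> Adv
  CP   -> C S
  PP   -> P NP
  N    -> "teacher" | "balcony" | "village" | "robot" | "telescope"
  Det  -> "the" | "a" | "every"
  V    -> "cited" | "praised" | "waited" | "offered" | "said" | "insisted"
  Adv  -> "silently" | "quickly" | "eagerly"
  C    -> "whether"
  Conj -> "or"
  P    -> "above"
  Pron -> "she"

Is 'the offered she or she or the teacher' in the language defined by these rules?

A Det word can never sit immediately before a V word in any string this grammar generates, so the substring 'the offered' rules out a derivation.

Ungrammatical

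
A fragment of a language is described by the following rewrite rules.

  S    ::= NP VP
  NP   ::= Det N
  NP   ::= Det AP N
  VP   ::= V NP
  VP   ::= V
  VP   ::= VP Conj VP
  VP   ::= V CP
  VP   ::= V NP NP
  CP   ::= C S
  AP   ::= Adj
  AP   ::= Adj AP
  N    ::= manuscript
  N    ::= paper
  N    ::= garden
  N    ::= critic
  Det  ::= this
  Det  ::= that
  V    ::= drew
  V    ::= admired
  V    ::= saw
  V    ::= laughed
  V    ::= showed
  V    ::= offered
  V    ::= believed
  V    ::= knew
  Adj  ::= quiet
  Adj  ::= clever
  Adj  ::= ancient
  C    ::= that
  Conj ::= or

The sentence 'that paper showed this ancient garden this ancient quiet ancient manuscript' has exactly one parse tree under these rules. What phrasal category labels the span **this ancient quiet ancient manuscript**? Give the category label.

S
  NP
    Det: that
    N: paper
  VP
    V: showed
    NP
      Det: this
      AP
        Adj: ancient
      N: garden
    NP
      Det: this
      AP
        Adj: ancient
        AP
          Adj: quiet
          AP
            Adj: ancient
      N: manuscript
The span 'this ancient quiet ancient manuscript' is the NP node built by NP → Det AP N.

NP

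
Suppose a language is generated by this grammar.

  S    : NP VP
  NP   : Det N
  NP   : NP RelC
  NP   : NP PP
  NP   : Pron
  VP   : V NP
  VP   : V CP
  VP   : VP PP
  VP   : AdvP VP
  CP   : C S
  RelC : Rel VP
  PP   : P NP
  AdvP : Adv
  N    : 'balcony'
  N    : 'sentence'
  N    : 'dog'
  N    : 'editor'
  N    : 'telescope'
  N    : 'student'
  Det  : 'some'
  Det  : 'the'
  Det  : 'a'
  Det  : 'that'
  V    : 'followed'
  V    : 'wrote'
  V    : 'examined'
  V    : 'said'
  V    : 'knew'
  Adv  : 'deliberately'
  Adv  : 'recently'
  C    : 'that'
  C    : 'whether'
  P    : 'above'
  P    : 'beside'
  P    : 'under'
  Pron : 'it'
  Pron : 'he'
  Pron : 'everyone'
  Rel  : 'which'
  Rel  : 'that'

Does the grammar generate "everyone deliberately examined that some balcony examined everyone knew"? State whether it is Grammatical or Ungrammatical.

Ungrammatical

For S → NP VP, the only prefix that parses as NP is 'everyone', but the remainder 'deliberately examined that some balcony examined everyone knew' is not a VP under these rules.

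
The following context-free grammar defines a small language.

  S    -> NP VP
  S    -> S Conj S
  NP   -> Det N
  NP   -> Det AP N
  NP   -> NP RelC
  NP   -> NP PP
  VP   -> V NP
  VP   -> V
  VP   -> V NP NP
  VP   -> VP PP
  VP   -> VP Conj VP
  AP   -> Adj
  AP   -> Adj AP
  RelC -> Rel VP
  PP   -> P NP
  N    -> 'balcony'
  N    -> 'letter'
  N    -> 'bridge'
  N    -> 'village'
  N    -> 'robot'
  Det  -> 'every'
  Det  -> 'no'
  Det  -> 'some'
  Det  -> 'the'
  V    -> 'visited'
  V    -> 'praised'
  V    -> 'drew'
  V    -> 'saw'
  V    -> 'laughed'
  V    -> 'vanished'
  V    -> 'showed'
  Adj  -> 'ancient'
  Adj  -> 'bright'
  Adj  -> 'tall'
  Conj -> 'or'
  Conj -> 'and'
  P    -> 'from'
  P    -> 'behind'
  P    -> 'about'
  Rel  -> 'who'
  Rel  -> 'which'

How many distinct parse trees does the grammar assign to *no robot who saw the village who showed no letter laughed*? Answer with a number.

Two of the 3 distinct bracketings:
[S [NP [NP [Det no] [N robot]] [RelC [Rel who] [VP [V saw] [NP [NP [Det the] [N village]] [RelC [Rel who] [VP [V showed] [NP [Det no] [N letter]]]]]]]] [VP [V laughed]]]
[S [NP [NP [Det no] [N robot]] [RelC [Rel who] [VP [V saw] [NP [NP [Det the] [N village]] [RelC [Rel who] [VP [V showed]]]] [NP [Det no] [N letter]]]]] [VP [V laughed]]]
The difference turns on whether VP → V NP is used at the relevant span, versus an alternative expansion of VP.

3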